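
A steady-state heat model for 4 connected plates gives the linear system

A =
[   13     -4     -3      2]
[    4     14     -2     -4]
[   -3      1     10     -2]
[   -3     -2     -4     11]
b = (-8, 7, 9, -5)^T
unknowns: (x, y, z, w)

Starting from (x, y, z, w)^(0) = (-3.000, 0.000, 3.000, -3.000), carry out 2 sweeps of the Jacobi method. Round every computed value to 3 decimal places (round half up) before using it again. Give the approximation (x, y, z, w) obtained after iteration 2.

(-0.440, 0.209, 0.932, -0.357)

Iteration 1:
  x = (-8 - (-4)·0.000 - (-3)·3.000 - (2)·-3.000) / (13) = 0.538
  y = (7 - (4)·-3.000 - (-2)·3.000 - (-4)·-3.000) / (14) = 0.929
  z = (9 - (-3)·-3.000 - (1)·0.000 - (-2)·-3.000) / (10) = -0.600
  w = (-5 - (-3)·-3.000 - (-2)·0.000 - (-4)·3.000) / (11) = -0.182
Iteration 2:
  x = (-8 - (-4)·0.929 - (-3)·-0.600 - (2)·-0.182) / (13) = -0.440
  y = (7 - (4)·0.538 - (-2)·-0.600 - (-4)·-0.182) / (14) = 0.209
  z = (9 - (-3)·0.538 - (1)·0.929 - (-2)·-0.182) / (10) = 0.932
  w = (-5 - (-3)·0.538 - (-2)·0.929 - (-4)·-0.600) / (11) = -0.357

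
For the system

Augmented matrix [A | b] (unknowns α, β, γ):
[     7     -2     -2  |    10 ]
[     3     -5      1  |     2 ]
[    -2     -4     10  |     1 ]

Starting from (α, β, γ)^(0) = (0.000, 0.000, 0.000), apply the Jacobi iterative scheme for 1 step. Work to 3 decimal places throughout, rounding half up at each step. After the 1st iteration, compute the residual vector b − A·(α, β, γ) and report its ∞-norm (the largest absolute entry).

4.387

Iteration 1:
  α = (10 - (-2)·0.000 - (-2)·0.000) / (7) = 1.429
  β = (2 - (3)·0.000 - (1)·0.000) / (-5) = -0.400
  γ = (1 - (-2)·0.000 - (-4)·0.000) / (10) = 0.100
Residual b − A·x = (-0.603, -4.387, 1.258); ∞-norm = 4.387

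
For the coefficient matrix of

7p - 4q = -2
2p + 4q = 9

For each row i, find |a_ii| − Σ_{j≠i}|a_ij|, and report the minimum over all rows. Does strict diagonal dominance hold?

row 1: |7| − (4) = 3
row 2: |4| − (2) = 2
minimum over rows = 2 → strictly diagonally dominant (convergence guaranteed)

2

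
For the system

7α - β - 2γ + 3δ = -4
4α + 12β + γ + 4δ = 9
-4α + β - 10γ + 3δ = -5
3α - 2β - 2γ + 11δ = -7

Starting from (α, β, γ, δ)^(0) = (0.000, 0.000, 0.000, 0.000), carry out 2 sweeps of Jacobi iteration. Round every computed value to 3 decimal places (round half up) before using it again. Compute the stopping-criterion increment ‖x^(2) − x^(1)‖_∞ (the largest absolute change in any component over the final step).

0.522

Iteration 1:
  α = (-4 - (-1)·0.000 - (-2)·0.000 - (3)·0.000) / (7) = -0.571
  β = (9 - (4)·0.000 - (1)·0.000 - (4)·0.000) / (12) = 0.750
  γ = (-5 - (-4)·0.000 - (1)·0.000 - (3)·0.000) / (-10) = 0.500
  δ = (-7 - (3)·0.000 - (-2)·0.000 - (-2)·0.000) / (11) = -0.636
Iteration 2:
  α = (-4 - (-1)·0.750 - (-2)·0.500 - (3)·-0.636) / (7) = -0.049
  β = (9 - (4)·-0.571 - (1)·0.500 - (4)·-0.636) / (12) = 1.111
  γ = (-5 - (-4)·-0.571 - (1)·0.750 - (3)·-0.636) / (-10) = 0.613
  δ = (-7 - (3)·-0.571 - (-2)·0.750 - (-2)·0.500) / (11) = -0.253
Change: (0.522, 0.361, 0.113, 0.383) → max |·| = 0.522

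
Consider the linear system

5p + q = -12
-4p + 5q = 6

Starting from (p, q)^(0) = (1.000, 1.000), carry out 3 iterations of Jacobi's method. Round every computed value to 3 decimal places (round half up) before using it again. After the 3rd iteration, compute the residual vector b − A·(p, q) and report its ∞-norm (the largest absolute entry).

2.304

Iteration 1:
  p = (-12 - (1)·1.000) / (5) = -2.600
  q = (6 - (-4)·1.000) / (5) = 2.000
Iteration 2:
  p = (-12 - (1)·2.000) / (5) = -2.800
  q = (6 - (-4)·-2.600) / (5) = -0.880
Iteration 3:
  p = (-12 - (1)·-0.880) / (5) = -2.224
  q = (6 - (-4)·-2.800) / (5) = -1.040
Residual b − A·x = (0.160, 2.304); ∞-norm = 2.304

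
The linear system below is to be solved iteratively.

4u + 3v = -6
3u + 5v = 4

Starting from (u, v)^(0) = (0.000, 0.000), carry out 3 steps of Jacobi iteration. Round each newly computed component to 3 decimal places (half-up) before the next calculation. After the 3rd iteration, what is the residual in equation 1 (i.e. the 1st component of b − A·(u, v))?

Iteration 1:
  u = (-6 - (3)·0.000) / (4) = -1.500
  v = (4 - (3)·0.000) / (5) = 0.800
Iteration 2:
  u = (-6 - (3)·0.800) / (4) = -2.100
  v = (4 - (3)·-1.500) / (5) = 1.700
Iteration 3:
  u = (-6 - (3)·1.700) / (4) = -2.775
  v = (4 - (3)·-2.100) / (5) = 2.060
Residual b − A·x = (-1.080, 2.025)

-1.080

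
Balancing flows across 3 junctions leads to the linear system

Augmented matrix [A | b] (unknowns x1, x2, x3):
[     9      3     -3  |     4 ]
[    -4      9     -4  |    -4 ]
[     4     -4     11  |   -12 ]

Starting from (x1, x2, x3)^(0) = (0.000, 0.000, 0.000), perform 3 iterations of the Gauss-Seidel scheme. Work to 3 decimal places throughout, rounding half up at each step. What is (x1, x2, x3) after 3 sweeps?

(0.285, -0.978, -1.550)

Iteration 1:
  x1 = (4 - (3)·0.000 - (-3)·0.000) / (9) = 0.444
  x2 = (-4 - (-4)·0.444 - (-4)·0.000) / (9) = -0.247
  x3 = (-12 - (4)·0.444 - (-4)·-0.247) / (11) = -1.342
Iteration 2:
  x1 = (4 - (3)·-0.247 - (-3)·-1.342) / (9) = 0.079
  x2 = (-4 - (-4)·0.079 - (-4)·-1.342) / (9) = -1.006
  x3 = (-12 - (4)·0.079 - (-4)·-1.006) / (11) = -1.485
Iteration 3:
  x1 = (4 - (3)·-1.006 - (-3)·-1.485) / (9) = 0.285
  x2 = (-4 - (-4)·0.285 - (-4)·-1.485) / (9) = -0.978
  x3 = (-12 - (4)·0.285 - (-4)·-0.978) / (11) = -1.550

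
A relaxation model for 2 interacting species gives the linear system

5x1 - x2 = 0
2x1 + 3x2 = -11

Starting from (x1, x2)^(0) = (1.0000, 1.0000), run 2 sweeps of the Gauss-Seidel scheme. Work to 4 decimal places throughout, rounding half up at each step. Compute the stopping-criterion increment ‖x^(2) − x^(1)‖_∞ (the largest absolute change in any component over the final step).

0.9600

Iteration 1:
  x1 = (0 - (-1)·1.0000) / (5) = 0.2000
  x2 = (-11 - (2)·0.2000) / (3) = -3.8000
Iteration 2:
  x1 = (0 - (-1)·-3.8000) / (5) = -0.7600
  x2 = (-11 - (2)·-0.7600) / (3) = -3.1600
Change: (-0.9600, 0.6400) → max |·| = 0.9600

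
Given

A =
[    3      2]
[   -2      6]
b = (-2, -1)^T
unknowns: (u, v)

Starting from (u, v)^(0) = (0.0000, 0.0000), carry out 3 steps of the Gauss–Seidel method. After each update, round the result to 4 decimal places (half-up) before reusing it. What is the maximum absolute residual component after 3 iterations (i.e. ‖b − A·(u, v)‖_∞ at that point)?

Iteration 1:
  u = (-2 - (2)·0.0000) / (3) = -0.6667
  v = (-1 - (-2)·-0.6667) / (6) = -0.3889
Iteration 2:
  u = (-2 - (2)·-0.3889) / (3) = -0.4074
  v = (-1 - (-2)·-0.4074) / (6) = -0.3025
Iteration 3:
  u = (-2 - (2)·-0.3025) / (3) = -0.4650
  v = (-1 - (-2)·-0.4650) / (6) = -0.3217
Residual b − A·x = (0.0384, 0.0002); ∞-norm = 0.0384

0.0384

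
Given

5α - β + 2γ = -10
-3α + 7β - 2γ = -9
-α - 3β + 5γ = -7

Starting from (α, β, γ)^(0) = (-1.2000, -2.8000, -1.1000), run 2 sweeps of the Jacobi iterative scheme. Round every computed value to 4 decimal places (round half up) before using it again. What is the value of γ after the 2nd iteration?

Iteration 1:
  α = (-10 - (-1)·-2.8000 - (2)·-1.1000) / (5) = -2.1200
  β = (-9 - (-3)·-1.2000 - (-2)·-1.1000) / (7) = -2.1143
  γ = (-7 - (-1)·-1.2000 - (-3)·-2.8000) / (5) = -3.3200
Iteration 2:
  α = (-10 - (-1)·-2.1143 - (2)·-3.3200) / (5) = -1.0949
  β = (-9 - (-3)·-2.1200 - (-2)·-3.3200) / (7) = -3.1429
  γ = (-7 - (-1)·-2.1200 - (-3)·-2.1143) / (5) = -3.0926

-3.0926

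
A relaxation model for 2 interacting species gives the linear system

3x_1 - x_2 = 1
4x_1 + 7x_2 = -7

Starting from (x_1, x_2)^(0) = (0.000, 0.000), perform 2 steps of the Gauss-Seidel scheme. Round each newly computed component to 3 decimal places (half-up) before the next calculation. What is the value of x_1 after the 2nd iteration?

Iteration 1:
  x_1 = (1 - (-1)·0.000) / (3) = 0.333
  x_2 = (-7 - (4)·0.333) / (7) = -1.190
Iteration 2:
  x_1 = (1 - (-1)·-1.190) / (3) = -0.063
  x_2 = (-7 - (4)·-0.063) / (7) = -0.964

-0.063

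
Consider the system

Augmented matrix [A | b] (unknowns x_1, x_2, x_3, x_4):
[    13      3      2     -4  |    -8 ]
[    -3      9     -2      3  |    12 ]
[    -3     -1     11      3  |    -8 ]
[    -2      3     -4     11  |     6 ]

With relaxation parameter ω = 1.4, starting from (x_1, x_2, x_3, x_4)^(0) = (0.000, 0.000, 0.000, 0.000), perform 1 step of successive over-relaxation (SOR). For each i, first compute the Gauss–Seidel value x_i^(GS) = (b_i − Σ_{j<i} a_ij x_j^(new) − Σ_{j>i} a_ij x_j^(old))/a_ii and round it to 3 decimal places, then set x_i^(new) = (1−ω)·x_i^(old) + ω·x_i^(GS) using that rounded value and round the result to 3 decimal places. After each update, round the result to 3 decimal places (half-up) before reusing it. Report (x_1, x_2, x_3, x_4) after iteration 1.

(-0.861, 1.464, -1.161, -0.606)

Iteration 1:
  x_1: GS value = (-8 - (3)·0.000 - (2)·0.000 - (-4)·0.000) / (13) = -0.615;  x_1 ← (1−ω)·0.000 + ω·-0.615 = -0.861
  x_2: GS value = (12 - (-3)·-0.861 - (-2)·0.000 - (3)·0.000) / (9) = 1.046;  x_2 ← (1−ω)·0.000 + ω·1.046 = 1.464
  x_3: GS value = (-8 - (-3)·-0.861 - (-1)·1.464 - (3)·0.000) / (11) = -0.829;  x_3 ← (1−ω)·0.000 + ω·-0.829 = -1.161
  x_4: GS value = (6 - (-2)·-0.861 - (3)·1.464 - (-4)·-1.161) / (11) = -0.433;  x_4 ← (1−ω)·0.000 + ω·-0.433 = -0.606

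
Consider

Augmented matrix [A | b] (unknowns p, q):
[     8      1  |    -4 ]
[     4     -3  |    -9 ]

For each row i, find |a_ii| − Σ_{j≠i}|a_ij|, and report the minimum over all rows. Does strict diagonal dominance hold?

row 1: |8| − (1) = 7
row 2: |-3| − (4) = -1
minimum over rows = -1 → not strictly diagonally dominant

-1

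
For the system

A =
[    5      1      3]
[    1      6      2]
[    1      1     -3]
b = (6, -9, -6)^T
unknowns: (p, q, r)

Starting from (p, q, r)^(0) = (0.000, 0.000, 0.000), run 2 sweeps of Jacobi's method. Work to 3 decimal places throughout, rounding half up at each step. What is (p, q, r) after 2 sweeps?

Iteration 1:
  p = (6 - (1)·0.000 - (3)·0.000) / (5) = 1.200
  q = (-9 - (1)·0.000 - (2)·0.000) / (6) = -1.500
  r = (-6 - (1)·0.000 - (1)·0.000) / (-3) = 2.000
Iteration 2:
  p = (6 - (1)·-1.500 - (3)·2.000) / (5) = 0.300
  q = (-9 - (1)·1.200 - (2)·2.000) / (6) = -2.367
  r = (-6 - (1)·1.200 - (1)·-1.500) / (-3) = 1.900

(0.300, -2.367, 1.900)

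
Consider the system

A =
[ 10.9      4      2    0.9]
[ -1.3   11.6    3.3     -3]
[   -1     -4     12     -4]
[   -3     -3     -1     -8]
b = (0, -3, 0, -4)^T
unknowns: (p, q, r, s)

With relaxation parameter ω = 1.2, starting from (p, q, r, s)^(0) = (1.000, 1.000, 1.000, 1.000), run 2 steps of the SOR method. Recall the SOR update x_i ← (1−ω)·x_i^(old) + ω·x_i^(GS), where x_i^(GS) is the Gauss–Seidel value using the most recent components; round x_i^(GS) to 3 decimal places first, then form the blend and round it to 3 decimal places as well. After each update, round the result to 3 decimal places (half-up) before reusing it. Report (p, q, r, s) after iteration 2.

Iteration 1:
  p: GS value = (0 - (4)·1.000 - (2)·1.000 - (0.9)·1.000) / (10.9) = -0.633;  p ← (1−ω)·1.000 + ω·-0.633 = -0.960
  q: GS value = (-3 - (-1.3)·-0.960 - (3.3)·1.000 - (-3)·1.000) / (11.6) = -0.392;  q ← (1−ω)·1.000 + ω·-0.392 = -0.670
  r: GS value = (0 - (-1)·-0.960 - (-4)·-0.670 - (-4)·1.000) / (12) = 0.030;  r ← (1−ω)·1.000 + ω·0.030 = -0.164
  s: GS value = (-4 - (-3)·-0.960 - (-3)·-0.670 - (-1)·-0.164) / (-8) = 1.132;  s ← (1−ω)·1.000 + ω·1.132 = 1.158
Iteration 2:
  p: GS value = (0 - (4)·-0.670 - (2)·-0.164 - (0.9)·1.158) / (10.9) = 0.180;  p ← (1−ω)·-0.960 + ω·0.180 = 0.408
  q: GS value = (-3 - (-1.3)·0.408 - (3.3)·-0.164 - (-3)·1.158) / (11.6) = 0.133;  q ← (1−ω)·-0.670 + ω·0.133 = 0.294
  r: GS value = (0 - (-1)·0.408 - (-4)·0.294 - (-4)·1.158) / (12) = 0.518;  r ← (1−ω)·-0.164 + ω·0.518 = 0.654
  s: GS value = (-4 - (-3)·0.408 - (-3)·0.294 - (-1)·0.654) / (-8) = 0.155;  s ← (1−ω)·1.158 + ω·0.155 = -0.046

(0.408, 0.294, 0.654, -0.046)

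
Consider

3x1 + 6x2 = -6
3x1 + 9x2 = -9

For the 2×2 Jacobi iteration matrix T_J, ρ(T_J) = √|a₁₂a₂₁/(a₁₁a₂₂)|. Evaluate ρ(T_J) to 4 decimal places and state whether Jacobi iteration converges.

a₁₂a₂₁/(a₁₁a₂₂) = (6)·(3) / ((3)·(9)) = 0.666667
ρ = √|0.666667| = √0.666667 = 0.8165
ρ < 1, so Jacobi converges

0.8165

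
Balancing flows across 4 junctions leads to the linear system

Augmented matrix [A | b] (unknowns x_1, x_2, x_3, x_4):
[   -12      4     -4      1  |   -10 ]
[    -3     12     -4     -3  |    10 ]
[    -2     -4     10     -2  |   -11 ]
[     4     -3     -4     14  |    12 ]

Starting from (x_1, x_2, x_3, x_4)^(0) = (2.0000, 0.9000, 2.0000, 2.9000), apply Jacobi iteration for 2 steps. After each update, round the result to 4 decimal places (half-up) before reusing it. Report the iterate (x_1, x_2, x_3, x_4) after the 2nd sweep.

Iteration 1:
  x_1 = (-10 - (4)·0.9000 - (-4)·2.0000 - (1)·2.9000) / (-12) = 0.7083
  x_2 = (10 - (-3)·2.0000 - (-4)·2.0000 - (-3)·2.9000) / (12) = 2.7250
  x_3 = (-11 - (-2)·2.0000 - (-4)·0.9000 - (-2)·2.9000) / (10) = 0.2400
  x_4 = (12 - (4)·2.0000 - (-3)·0.9000 - (-4)·2.0000) / (14) = 1.0500
Iteration 2:
  x_1 = (-10 - (4)·2.7250 - (-4)·0.2400 - (1)·1.0500) / (-12) = 1.7492
  x_2 = (10 - (-3)·0.7083 - (-4)·0.2400 - (-3)·1.0500) / (12) = 1.3529
  x_3 = (-11 - (-2)·0.7083 - (-4)·2.7250 - (-2)·1.0500) / (10) = 0.3417
  x_4 = (12 - (4)·0.7083 - (-3)·2.7250 - (-4)·0.2400) / (14) = 1.3073

(1.7492, 1.3529, 0.3417, 1.3073)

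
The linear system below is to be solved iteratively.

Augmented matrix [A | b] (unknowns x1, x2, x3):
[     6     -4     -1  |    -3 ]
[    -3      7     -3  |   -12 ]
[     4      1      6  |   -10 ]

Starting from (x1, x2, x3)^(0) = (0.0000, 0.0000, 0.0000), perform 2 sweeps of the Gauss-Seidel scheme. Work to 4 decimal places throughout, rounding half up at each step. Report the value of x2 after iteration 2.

-2.9856

Iteration 1:
  x1 = (-3 - (-4)·0.0000 - (-1)·0.0000) / (6) = -0.5000
  x2 = (-12 - (-3)·-0.5000 - (-3)·0.0000) / (7) = -1.9286
  x3 = (-10 - (4)·-0.5000 - (1)·-1.9286) / (6) = -1.0119
Iteration 2:
  x1 = (-3 - (-4)·-1.9286 - (-1)·-1.0119) / (6) = -1.9544
  x2 = (-12 - (-3)·-1.9544 - (-3)·-1.0119) / (7) = -2.9856
  x3 = (-10 - (4)·-1.9544 - (1)·-2.9856) / (6) = 0.1339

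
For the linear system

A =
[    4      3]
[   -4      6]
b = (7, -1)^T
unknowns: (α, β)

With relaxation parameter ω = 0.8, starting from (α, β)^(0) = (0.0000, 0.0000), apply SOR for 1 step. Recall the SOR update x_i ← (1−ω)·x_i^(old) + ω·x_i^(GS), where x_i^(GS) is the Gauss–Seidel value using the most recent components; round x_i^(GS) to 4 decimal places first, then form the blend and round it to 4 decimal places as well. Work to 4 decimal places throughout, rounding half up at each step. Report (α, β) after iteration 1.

(1.4000, 0.6134)

Iteration 1:
  α: GS value = (7 - (3)·0.0000) / (4) = 1.7500;  α ← (1−ω)·0.0000 + ω·1.7500 = 1.4000
  β: GS value = (-1 - (-4)·1.4000) / (6) = 0.7667;  β ← (1−ω)·0.0000 + ω·0.7667 = 0.6134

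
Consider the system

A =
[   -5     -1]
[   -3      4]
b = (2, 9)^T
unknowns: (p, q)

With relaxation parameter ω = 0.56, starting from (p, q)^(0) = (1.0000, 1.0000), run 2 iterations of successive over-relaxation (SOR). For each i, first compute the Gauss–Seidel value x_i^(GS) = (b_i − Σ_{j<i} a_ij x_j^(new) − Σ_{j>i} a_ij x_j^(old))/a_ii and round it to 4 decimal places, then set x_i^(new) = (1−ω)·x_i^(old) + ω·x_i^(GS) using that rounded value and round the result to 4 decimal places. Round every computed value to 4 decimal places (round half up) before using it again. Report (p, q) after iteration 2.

(-0.3735, 1.8704)

Iteration 1:
  p: GS value = (2 - (-1)·1.0000) / (-5) = -0.6000;  p ← (1−ω)·1.0000 + ω·-0.6000 = 0.1040
  q: GS value = (9 - (-3)·0.1040) / (4) = 2.3280;  q ← (1−ω)·1.0000 + ω·2.3280 = 1.7437
Iteration 2:
  p: GS value = (2 - (-1)·1.7437) / (-5) = -0.7487;  p ← (1−ω)·0.1040 + ω·-0.7487 = -0.3735
  q: GS value = (9 - (-3)·-0.3735) / (4) = 1.9699;  q ← (1−ω)·1.7437 + ω·1.9699 = 1.8704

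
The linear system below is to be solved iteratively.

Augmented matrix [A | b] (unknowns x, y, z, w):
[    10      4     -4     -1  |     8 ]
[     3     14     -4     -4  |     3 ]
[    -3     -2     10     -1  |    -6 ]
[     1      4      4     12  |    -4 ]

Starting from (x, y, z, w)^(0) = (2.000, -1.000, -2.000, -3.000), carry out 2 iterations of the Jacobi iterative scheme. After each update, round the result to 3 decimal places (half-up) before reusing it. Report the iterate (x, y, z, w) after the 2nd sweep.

Iteration 1:
  x = (8 - (4)·-1.000 - (-4)·-2.000 - (-1)·-3.000) / (10) = 0.100
  y = (3 - (3)·2.000 - (-4)·-2.000 - (-4)·-3.000) / (14) = -1.643
  z = (-6 - (-3)·2.000 - (-2)·-1.000 - (-1)·-3.000) / (10) = -0.500
  w = (-4 - (1)·2.000 - (4)·-1.000 - (4)·-2.000) / (12) = 0.500
Iteration 2:
  x = (8 - (4)·-1.643 - (-4)·-0.500 - (-1)·0.500) / (10) = 1.307
  y = (3 - (3)·0.100 - (-4)·-0.500 - (-4)·0.500) / (14) = 0.193
  z = (-6 - (-3)·0.100 - (-2)·-1.643 - (-1)·0.500) / (10) = -0.849
  w = (-4 - (1)·0.100 - (4)·-1.643 - (4)·-0.500) / (12) = 0.373

(1.307, 0.193, -0.849, 0.373)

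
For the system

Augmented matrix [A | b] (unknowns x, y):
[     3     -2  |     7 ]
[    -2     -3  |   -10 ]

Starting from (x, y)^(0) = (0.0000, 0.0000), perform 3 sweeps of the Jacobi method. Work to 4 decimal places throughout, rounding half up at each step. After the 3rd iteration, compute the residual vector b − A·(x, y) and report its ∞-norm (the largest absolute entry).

2.9629

Iteration 1:
  x = (7 - (-2)·0.0000) / (3) = 2.3333
  y = (-10 - (-2)·0.0000) / (-3) = 3.3333
Iteration 2:
  x = (7 - (-2)·3.3333) / (3) = 4.5555
  y = (-10 - (-2)·2.3333) / (-3) = 1.7778
Iteration 3:
  x = (7 - (-2)·1.7778) / (3) = 3.5185
  y = (-10 - (-2)·4.5555) / (-3) = 0.2963
Residual b − A·x = (-2.9629, -2.0741); ∞-norm = 2.9629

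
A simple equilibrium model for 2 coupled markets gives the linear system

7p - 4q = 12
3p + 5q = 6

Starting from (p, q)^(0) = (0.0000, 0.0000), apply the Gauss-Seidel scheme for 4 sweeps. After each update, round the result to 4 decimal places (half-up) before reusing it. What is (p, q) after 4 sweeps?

(1.7902, 0.1259)

Iteration 1:
  p = (12 - (-4)·0.0000) / (7) = 1.7143
  q = (6 - (3)·1.7143) / (5) = 0.1714
Iteration 2:
  p = (12 - (-4)·0.1714) / (7) = 1.8122
  q = (6 - (3)·1.8122) / (5) = 0.1127
Iteration 3:
  p = (12 - (-4)·0.1127) / (7) = 1.7787
  q = (6 - (3)·1.7787) / (5) = 0.1328
Iteration 4:
  p = (12 - (-4)·0.1328) / (7) = 1.7902
  q = (6 - (3)·1.7902) / (5) = 0.1259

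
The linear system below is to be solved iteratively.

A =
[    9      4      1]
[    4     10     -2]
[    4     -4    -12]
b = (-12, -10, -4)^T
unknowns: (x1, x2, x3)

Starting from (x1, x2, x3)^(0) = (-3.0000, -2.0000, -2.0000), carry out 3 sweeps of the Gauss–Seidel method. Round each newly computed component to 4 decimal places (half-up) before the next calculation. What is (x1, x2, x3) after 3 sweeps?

(-1.1240, -0.5036, 0.1265)

Iteration 1:
  x1 = (-12 - (4)·-2.0000 - (1)·-2.0000) / (9) = -0.2222
  x2 = (-10 - (4)·-0.2222 - (-2)·-2.0000) / (10) = -1.3111
  x3 = (-4 - (4)·-0.2222 - (-4)·-1.3111) / (-12) = 0.6963
Iteration 2:
  x1 = (-12 - (4)·-1.3111 - (1)·0.6963) / (9) = -0.8280
  x2 = (-10 - (4)·-0.8280 - (-2)·0.6963) / (10) = -0.5295
  x3 = (-4 - (4)·-0.8280 - (-4)·-0.5295) / (-12) = 0.2338
Iteration 3:
  x1 = (-12 - (4)·-0.5295 - (1)·0.2338) / (9) = -1.1240
  x2 = (-10 - (4)·-1.1240 - (-2)·0.2338) / (10) = -0.5036
  x3 = (-4 - (4)·-1.1240 - (-4)·-0.5036) / (-12) = 0.1265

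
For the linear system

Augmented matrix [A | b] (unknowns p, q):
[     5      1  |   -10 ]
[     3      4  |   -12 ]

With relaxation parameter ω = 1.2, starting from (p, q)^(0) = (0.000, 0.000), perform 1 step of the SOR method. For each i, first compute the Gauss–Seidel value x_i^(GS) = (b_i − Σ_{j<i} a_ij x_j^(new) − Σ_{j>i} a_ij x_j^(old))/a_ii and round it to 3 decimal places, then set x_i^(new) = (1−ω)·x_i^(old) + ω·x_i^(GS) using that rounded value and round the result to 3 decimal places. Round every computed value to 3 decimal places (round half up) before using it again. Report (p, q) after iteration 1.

(-2.400, -1.440)

Iteration 1:
  p: GS value = (-10 - (1)·0.000) / (5) = -2.000;  p ← (1−ω)·0.000 + ω·-2.000 = -2.400
  q: GS value = (-12 - (3)·-2.400) / (4) = -1.200;  q ← (1−ω)·0.000 + ω·-1.200 = -1.440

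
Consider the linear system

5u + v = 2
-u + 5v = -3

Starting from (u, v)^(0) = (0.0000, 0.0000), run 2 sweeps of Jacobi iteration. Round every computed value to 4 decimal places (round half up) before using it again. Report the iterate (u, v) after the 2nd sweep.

(0.5200, -0.5200)

Iteration 1:
  u = (2 - (1)·0.0000) / (5) = 0.4000
  v = (-3 - (-1)·0.0000) / (5) = -0.6000
Iteration 2:
  u = (2 - (1)·-0.6000) / (5) = 0.5200
  v = (-3 - (-1)·0.4000) / (5) = -0.5200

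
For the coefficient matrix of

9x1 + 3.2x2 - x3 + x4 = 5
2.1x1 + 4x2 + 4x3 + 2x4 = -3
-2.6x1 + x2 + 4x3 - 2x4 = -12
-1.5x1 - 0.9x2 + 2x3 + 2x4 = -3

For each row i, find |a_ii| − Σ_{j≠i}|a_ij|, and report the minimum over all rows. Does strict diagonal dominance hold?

-4.1

row 1: |9| − (3.2+1+1) = 3.8
row 2: |4| − (2.1+4+2) = -4.1
row 3: |4| − (2.6+1+2) = -1.6
row 4: |2| − (1.5+0.9+2) = -2.4
minimum over rows = -4.1 → not strictly diagonally dominant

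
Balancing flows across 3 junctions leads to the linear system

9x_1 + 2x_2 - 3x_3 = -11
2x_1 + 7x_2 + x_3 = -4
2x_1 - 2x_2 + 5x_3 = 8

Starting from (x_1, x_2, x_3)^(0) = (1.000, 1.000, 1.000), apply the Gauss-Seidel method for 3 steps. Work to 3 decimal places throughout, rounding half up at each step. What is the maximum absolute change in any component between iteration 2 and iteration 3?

0.068

Iteration 1:
  x_1 = (-11 - (2)·1.000 - (-3)·1.000) / (9) = -1.111
  x_2 = (-4 - (2)·-1.111 - (1)·1.000) / (7) = -0.397
  x_3 = (8 - (2)·-1.111 - (-2)·-0.397) / (5) = 1.886
Iteration 2:
  x_1 = (-11 - (2)·-0.397 - (-3)·1.886) / (9) = -0.505
  x_2 = (-4 - (2)·-0.505 - (1)·1.886) / (7) = -0.697
  x_3 = (8 - (2)·-0.505 - (-2)·-0.697) / (5) = 1.523
Iteration 3:
  x_1 = (-11 - (2)·-0.697 - (-3)·1.523) / (9) = -0.560
  x_2 = (-4 - (2)·-0.560 - (1)·1.523) / (7) = -0.629
  x_3 = (8 - (2)·-0.560 - (-2)·-0.629) / (5) = 1.572
Change: (-0.055, 0.068, 0.049) → max |·| = 0.068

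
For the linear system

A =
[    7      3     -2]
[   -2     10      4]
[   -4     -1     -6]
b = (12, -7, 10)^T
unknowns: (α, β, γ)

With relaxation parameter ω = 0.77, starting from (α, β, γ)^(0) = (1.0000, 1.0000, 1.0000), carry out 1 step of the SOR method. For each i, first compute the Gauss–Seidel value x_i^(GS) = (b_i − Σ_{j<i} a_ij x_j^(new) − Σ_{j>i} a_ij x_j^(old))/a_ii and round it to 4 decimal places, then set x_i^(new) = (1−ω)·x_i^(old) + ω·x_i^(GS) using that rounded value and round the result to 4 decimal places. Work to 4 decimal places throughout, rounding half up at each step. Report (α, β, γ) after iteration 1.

(1.4400, -0.3952, -1.7418)

Iteration 1:
  α: GS value = (12 - (3)·1.0000 - (-2)·1.0000) / (7) = 1.5714;  α ← (1−ω)·1.0000 + ω·1.5714 = 1.4400
  β: GS value = (-7 - (-2)·1.4400 - (4)·1.0000) / (10) = -0.8120;  β ← (1−ω)·1.0000 + ω·-0.8120 = -0.3952
  γ: GS value = (10 - (-4)·1.4400 - (-1)·-0.3952) / (-6) = -2.5608;  γ ← (1−ω)·1.0000 + ω·-2.5608 = -1.7418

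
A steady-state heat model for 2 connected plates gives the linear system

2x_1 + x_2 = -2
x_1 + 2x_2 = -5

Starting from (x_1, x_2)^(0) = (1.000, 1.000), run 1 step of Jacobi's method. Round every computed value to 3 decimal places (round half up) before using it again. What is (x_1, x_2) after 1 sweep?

(-1.500, -3.000)

Iteration 1:
  x_1 = (-2 - (1)·1.000) / (2) = -1.500
  x_2 = (-5 - (1)·1.000) / (2) = -3.000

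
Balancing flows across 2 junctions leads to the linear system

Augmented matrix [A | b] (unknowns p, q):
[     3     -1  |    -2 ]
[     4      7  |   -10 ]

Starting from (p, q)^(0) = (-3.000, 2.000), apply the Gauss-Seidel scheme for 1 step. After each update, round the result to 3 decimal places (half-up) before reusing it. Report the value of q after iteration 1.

Iteration 1:
  p = (-2 - (-1)·2.000) / (3) = 0.000
  q = (-10 - (4)·0.000) / (7) = -1.429

-1.429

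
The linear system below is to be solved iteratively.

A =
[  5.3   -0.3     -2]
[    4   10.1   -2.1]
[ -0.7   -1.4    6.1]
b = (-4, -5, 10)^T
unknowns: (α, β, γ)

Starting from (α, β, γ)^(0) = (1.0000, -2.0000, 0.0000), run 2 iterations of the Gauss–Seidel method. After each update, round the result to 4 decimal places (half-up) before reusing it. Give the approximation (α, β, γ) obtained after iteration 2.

(-0.1954, -0.1047, 1.5929)

Iteration 1:
  α = (-4 - (-0.3)·-2.0000 - (-2)·0.0000) / (5.3) = -0.8679
  β = (-5 - (4)·-0.8679 - (-2.1)·0.0000) / (10.1) = -0.1513
  γ = (10 - (-0.7)·-0.8679 - (-1.4)·-0.1513) / (6.1) = 1.5050
Iteration 2:
  α = (-4 - (-0.3)·-0.1513 - (-2)·1.5050) / (5.3) = -0.1954
  β = (-5 - (4)·-0.1954 - (-2.1)·1.5050) / (10.1) = -0.1047
  γ = (10 - (-0.7)·-0.1954 - (-1.4)·-0.1047) / (6.1) = 1.5929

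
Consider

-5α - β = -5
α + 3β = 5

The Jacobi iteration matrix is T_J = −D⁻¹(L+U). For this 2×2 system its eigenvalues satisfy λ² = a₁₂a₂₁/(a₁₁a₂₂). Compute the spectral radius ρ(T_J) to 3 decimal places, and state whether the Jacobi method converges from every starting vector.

0.258

a₁₂a₂₁/(a₁₁a₂₂) = (-1)·(1) / ((-5)·(3)) = 0.066667
ρ = √|0.066667| = √0.066667 = 0.258
ρ < 1, so Jacobi converges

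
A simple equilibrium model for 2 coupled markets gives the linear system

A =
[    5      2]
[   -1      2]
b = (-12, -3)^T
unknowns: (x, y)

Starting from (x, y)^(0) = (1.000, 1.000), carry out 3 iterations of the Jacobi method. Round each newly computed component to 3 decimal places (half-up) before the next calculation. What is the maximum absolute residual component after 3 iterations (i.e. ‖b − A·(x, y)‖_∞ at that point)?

Iteration 1:
  x = (-12 - (2)·1.000) / (5) = -2.800
  y = (-3 - (-1)·1.000) / (2) = -1.000
Iteration 2:
  x = (-12 - (2)·-1.000) / (5) = -2.000
  y = (-3 - (-1)·-2.800) / (2) = -2.900
Iteration 3:
  x = (-12 - (2)·-2.900) / (5) = -1.240
  y = (-3 - (-1)·-2.000) / (2) = -2.500
Residual b − A·x = (-0.800, 0.760); ∞-norm = 0.800

0.800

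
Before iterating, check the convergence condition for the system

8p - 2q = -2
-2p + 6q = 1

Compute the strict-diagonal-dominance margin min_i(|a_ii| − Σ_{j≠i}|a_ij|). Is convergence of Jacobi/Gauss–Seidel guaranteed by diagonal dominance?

4

row 1: |8| − (2) = 6
row 2: |6| − (2) = 4
minimum over rows = 4 → strictly diagonally dominant (convergence guaranteed)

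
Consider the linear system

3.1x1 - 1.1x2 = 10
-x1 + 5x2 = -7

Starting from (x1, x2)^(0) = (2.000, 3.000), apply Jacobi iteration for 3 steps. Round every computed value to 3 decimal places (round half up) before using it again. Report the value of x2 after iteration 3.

Iteration 1:
  x1 = (10 - (-1.1)·3.000) / (3.1) = 4.290
  x2 = (-7 - (-1)·2.000) / (5) = -1.000
Iteration 2:
  x1 = (10 - (-1.1)·-1.000) / (3.1) = 2.871
  x2 = (-7 - (-1)·4.290) / (5) = -0.542
Iteration 3:
  x1 = (10 - (-1.1)·-0.542) / (3.1) = 3.033
  x2 = (-7 - (-1)·2.871) / (5) = -0.826

-0.826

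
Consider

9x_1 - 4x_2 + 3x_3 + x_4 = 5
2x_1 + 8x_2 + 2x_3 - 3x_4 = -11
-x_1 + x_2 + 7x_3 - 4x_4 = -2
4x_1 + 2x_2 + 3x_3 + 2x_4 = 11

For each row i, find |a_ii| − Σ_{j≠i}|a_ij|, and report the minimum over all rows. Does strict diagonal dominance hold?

-7

row 1: |9| − (4+3+1) = 1
row 2: |8| − (2+2+3) = 1
row 3: |7| − (1+1+4) = 1
row 4: |2| − (4+2+3) = -7
minimum over rows = -7 → not strictly diagonally dominant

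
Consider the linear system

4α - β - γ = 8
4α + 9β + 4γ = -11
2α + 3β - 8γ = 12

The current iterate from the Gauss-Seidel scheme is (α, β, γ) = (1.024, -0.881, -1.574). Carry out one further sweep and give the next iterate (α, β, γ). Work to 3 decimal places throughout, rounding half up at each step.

(1.386, -1.139, -1.581)

One sweep:
  α = (8 - (-1)·-0.881 - (-1)·-1.574) / (4) = 1.386
  β = (-11 - (4)·1.386 - (4)·-1.574) / (9) = -1.139
  γ = (12 - (2)·1.386 - (3)·-1.139) / (-8) = -1.581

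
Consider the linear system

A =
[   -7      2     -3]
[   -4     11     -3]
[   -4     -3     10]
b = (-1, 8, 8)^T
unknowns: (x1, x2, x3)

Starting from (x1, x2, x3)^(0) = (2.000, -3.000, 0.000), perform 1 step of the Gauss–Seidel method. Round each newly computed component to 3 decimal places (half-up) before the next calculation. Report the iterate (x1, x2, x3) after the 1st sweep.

Iteration 1:
  x1 = (-1 - (2)·-3.000 - (-3)·0.000) / (-7) = -0.714
  x2 = (8 - (-4)·-0.714 - (-3)·0.000) / (11) = 0.468
  x3 = (8 - (-4)·-0.714 - (-3)·0.468) / (10) = 0.655

(-0.714, 0.468, 0.655)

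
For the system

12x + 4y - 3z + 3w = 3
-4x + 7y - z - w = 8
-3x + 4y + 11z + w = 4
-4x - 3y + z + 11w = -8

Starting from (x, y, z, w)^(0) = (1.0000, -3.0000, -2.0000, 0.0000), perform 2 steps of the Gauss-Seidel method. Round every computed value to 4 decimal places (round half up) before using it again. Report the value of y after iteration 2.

Iteration 1:
  x = (3 - (4)·-3.0000 - (-3)·-2.0000 - (3)·0.0000) / (12) = 0.7500
  y = (8 - (-4)·0.7500 - (-1)·-2.0000 - (-1)·0.0000) / (7) = 1.2857
  z = (4 - (-3)·0.7500 - (4)·1.2857 - (1)·0.0000) / (11) = 0.1007
  w = (-8 - (-4)·0.7500 - (-3)·1.2857 - (1)·0.1007) / (11) = -0.1131
Iteration 2:
  x = (3 - (4)·1.2857 - (-3)·0.1007 - (3)·-0.1131) / (12) = -0.1251
  y = (8 - (-4)·-0.1251 - (-1)·0.1007 - (-1)·-0.1131) / (7) = 1.0696
  z = (4 - (-3)·-0.1251 - (4)·1.0696 - (1)·-0.1131) / (11) = -0.0491
  w = (-8 - (-4)·-0.1251 - (-3)·1.0696 - (1)·-0.0491) / (11) = -0.4766

1.0696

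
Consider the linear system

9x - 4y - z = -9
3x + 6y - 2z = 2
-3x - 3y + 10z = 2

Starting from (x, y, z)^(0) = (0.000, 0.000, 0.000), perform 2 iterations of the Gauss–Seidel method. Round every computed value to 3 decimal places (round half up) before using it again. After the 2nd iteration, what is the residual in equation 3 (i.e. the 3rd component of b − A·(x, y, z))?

0.001

Iteration 1:
  x = (-9 - (-4)·0.000 - (-1)·0.000) / (9) = -1.000
  y = (2 - (3)·-1.000 - (-2)·0.000) / (6) = 0.833
  z = (2 - (-3)·-1.000 - (-3)·0.833) / (10) = 0.150
Iteration 2:
  x = (-9 - (-4)·0.833 - (-1)·0.150) / (9) = -0.613
  y = (2 - (3)·-0.613 - (-2)·0.150) / (6) = 0.690
  z = (2 - (-3)·-0.613 - (-3)·0.690) / (10) = 0.223
Residual b − A·x = (-0.500, 0.145, 0.001)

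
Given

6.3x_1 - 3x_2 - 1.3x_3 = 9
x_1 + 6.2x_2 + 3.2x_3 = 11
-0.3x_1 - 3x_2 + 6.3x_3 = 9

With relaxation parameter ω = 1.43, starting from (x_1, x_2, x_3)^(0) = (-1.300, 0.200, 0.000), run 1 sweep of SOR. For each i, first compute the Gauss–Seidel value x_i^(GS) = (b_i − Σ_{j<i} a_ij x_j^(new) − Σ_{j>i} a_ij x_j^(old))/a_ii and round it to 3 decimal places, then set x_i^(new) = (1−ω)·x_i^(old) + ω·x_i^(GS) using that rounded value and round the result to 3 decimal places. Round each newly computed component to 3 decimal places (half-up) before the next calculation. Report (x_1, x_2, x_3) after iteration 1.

(2.738, 1.820, 3.469)

Iteration 1:
  x_1: GS value = (9 - (-3)·0.200 - (-1.3)·0.000) / (6.3) = 1.524;  x_1 ← (1−ω)·-1.300 + ω·1.524 = 2.738
  x_2: GS value = (11 - (1)·2.738 - (3.2)·0.000) / (6.2) = 1.333;  x_2 ← (1−ω)·0.200 + ω·1.333 = 1.820
  x_3: GS value = (9 - (-0.3)·2.738 - (-3)·1.820) / (6.3) = 2.426;  x_3 ← (1−ω)·0.000 + ω·2.426 = 3.469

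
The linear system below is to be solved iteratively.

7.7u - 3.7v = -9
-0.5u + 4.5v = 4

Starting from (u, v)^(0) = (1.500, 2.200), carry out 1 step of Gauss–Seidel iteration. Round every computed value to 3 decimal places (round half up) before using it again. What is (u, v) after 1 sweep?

Iteration 1:
  u = (-9 - (-3.7)·2.200) / (7.7) = -0.112
  v = (4 - (-0.5)·-0.112) / (4.5) = 0.876

(-0.112, 0.876)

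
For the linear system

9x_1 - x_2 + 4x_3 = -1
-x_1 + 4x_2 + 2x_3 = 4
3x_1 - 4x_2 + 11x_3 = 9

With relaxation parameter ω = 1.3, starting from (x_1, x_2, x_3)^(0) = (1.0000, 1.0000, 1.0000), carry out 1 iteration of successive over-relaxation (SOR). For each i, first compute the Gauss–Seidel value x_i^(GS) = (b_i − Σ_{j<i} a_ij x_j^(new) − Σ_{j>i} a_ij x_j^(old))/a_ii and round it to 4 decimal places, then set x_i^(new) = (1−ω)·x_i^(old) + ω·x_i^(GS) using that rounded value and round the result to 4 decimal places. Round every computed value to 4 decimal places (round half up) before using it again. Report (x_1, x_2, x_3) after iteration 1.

Iteration 1:
  x_1: GS value = (-1 - (-1)·1.0000 - (4)·1.0000) / (9) = -0.4444;  x_1 ← (1−ω)·1.0000 + ω·-0.4444 = -0.8777
  x_2: GS value = (4 - (-1)·-0.8777 - (2)·1.0000) / (4) = 0.2806;  x_2 ← (1−ω)·1.0000 + ω·0.2806 = 0.0648
  x_3: GS value = (9 - (3)·-0.8777 - (-4)·0.0648) / (11) = 1.0811;  x_3 ← (1−ω)·1.0000 + ω·1.0811 = 1.1054

(-0.8777, 0.0648, 1.1054)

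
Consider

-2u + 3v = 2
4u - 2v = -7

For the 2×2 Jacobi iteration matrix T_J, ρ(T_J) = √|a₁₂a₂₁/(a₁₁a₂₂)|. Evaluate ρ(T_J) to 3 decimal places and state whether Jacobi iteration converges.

a₁₂a₂₁/(a₁₁a₂₂) = (3)·(4) / ((-2)·(-2)) = 3.000000
ρ = √|3.000000| = √3.000000 = 1.732
ρ > 1, so Jacobi diverges

1.732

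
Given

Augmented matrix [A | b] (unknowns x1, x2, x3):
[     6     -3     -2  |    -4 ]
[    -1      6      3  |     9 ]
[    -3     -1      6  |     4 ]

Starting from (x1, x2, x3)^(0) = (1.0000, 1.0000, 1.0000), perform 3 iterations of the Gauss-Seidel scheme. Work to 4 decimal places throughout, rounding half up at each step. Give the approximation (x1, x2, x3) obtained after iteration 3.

Iteration 1:
  x1 = (-4 - (-3)·1.0000 - (-2)·1.0000) / (6) = 0.1667
  x2 = (9 - (-1)·0.1667 - (3)·1.0000) / (6) = 1.0278
  x3 = (4 - (-3)·0.1667 - (-1)·1.0278) / (6) = 0.9213
Iteration 2:
  x1 = (-4 - (-3)·1.0278 - (-2)·0.9213) / (6) = 0.1543
  x2 = (9 - (-1)·0.1543 - (3)·0.9213) / (6) = 1.0651
  x3 = (4 - (-3)·0.1543 - (-1)·1.0651) / (6) = 0.9213
Iteration 3:
  x1 = (-4 - (-3)·1.0651 - (-2)·0.9213) / (6) = 0.1730
  x2 = (9 - (-1)·0.1730 - (3)·0.9213) / (6) = 1.0682
  x3 = (4 - (-3)·0.1730 - (-1)·1.0682) / (6) = 0.9312

(0.1730, 1.0682, 0.9312)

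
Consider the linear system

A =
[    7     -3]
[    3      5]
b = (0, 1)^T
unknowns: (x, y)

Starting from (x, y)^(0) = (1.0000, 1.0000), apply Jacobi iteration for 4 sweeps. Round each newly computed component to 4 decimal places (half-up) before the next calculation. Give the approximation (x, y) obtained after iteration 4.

(0.1298, 0.2147)

Iteration 1:
  x = (0 - (-3)·1.0000) / (7) = 0.4286
  y = (1 - (3)·1.0000) / (5) = -0.4000
Iteration 2:
  x = (0 - (-3)·-0.4000) / (7) = -0.1714
  y = (1 - (3)·0.4286) / (5) = -0.0572
Iteration 3:
  x = (0 - (-3)·-0.0572) / (7) = -0.0245
  y = (1 - (3)·-0.1714) / (5) = 0.3028
Iteration 4:
  x = (0 - (-3)·0.3028) / (7) = 0.1298
  y = (1 - (3)·-0.0245) / (5) = 0.2147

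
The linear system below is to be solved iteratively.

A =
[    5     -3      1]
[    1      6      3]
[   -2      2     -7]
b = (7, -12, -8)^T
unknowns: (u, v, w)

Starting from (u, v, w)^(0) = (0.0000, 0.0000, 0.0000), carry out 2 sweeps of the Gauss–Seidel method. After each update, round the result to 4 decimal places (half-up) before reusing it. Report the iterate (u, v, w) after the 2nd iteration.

(0.0391, -2.0589, 0.5434)

Iteration 1:
  u = (7 - (-3)·0.0000 - (1)·0.0000) / (5) = 1.4000
  v = (-12 - (1)·1.4000 - (3)·0.0000) / (6) = -2.2333
  w = (-8 - (-2)·1.4000 - (2)·-2.2333) / (-7) = 0.1048
Iteration 2:
  u = (7 - (-3)·-2.2333 - (1)·0.1048) / (5) = 0.0391
  v = (-12 - (1)·0.0391 - (3)·0.1048) / (6) = -2.0589
  w = (-8 - (-2)·0.0391 - (2)·-2.0589) / (-7) = 0.5434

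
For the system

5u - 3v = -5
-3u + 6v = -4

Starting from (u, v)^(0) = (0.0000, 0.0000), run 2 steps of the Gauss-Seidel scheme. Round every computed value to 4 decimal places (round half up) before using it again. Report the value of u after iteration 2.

-1.7000

Iteration 1:
  u = (-5 - (-3)·0.0000) / (5) = -1.0000
  v = (-4 - (-3)·-1.0000) / (6) = -1.1667
Iteration 2:
  u = (-5 - (-3)·-1.1667) / (5) = -1.7000
  v = (-4 - (-3)·-1.7000) / (6) = -1.5167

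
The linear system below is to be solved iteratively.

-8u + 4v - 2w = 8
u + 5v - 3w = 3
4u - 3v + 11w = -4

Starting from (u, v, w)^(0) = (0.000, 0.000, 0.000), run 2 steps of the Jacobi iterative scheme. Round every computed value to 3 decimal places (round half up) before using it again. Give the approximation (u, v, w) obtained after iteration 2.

(-0.609, 0.582, 0.164)

Iteration 1:
  u = (8 - (4)·0.000 - (-2)·0.000) / (-8) = -1.000
  v = (3 - (1)·0.000 - (-3)·0.000) / (5) = 0.600
  w = (-4 - (4)·0.000 - (-3)·0.000) / (11) = -0.364
Iteration 2:
  u = (8 - (4)·0.600 - (-2)·-0.364) / (-8) = -0.609
  v = (3 - (1)·-1.000 - (-3)·-0.364) / (5) = 0.582
  w = (-4 - (4)·-1.000 - (-3)·0.600) / (11) = 0.164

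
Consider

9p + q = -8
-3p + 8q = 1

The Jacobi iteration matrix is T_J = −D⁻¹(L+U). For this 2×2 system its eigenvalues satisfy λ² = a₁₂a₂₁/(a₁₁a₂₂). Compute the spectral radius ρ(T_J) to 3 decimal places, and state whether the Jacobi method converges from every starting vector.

0.204

a₁₂a₂₁/(a₁₁a₂₂) = (1)·(-3) / ((9)·(8)) = -0.041667
ρ = √|-0.041667| = √0.041667 = 0.204
ρ < 1, so Jacobi converges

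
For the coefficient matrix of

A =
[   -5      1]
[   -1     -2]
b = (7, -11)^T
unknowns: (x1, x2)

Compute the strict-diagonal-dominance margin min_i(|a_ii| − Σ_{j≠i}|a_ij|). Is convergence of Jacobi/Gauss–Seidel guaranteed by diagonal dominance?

row 1: |-5| − (1) = 4
row 2: |-2| − (1) = 1
minimum over rows = 1 → strictly diagonally dominant (convergence guaranteed)

1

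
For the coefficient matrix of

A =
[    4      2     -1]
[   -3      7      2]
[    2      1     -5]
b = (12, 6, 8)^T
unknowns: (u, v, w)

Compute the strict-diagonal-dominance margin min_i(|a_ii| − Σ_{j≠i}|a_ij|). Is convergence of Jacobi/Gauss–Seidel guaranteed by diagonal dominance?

1

row 1: |4| − (2+1) = 1
row 2: |7| − (3+2) = 2
row 3: |-5| − (2+1) = 2
minimum over rows = 1 → strictly diagonally dominant (convergence guaranteed)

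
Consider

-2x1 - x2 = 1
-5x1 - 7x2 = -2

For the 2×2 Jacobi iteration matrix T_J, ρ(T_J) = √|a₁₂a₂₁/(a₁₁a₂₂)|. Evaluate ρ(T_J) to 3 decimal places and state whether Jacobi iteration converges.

0.598

a₁₂a₂₁/(a₁₁a₂₂) = (-1)·(-5) / ((-2)·(-7)) = 0.357143
ρ = √|0.357143| = √0.357143 = 0.598
ρ < 1, so Jacobi converges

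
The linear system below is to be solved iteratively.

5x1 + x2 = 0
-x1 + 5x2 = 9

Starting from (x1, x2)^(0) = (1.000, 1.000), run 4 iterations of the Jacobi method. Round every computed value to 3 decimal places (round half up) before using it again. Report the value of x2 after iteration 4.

Iteration 1:
  x1 = (0 - (1)·1.000) / (5) = -0.200
  x2 = (9 - (-1)·1.000) / (5) = 2.000
Iteration 2:
  x1 = (0 - (1)·2.000) / (5) = -0.400
  x2 = (9 - (-1)·-0.200) / (5) = 1.760
Iteration 3:
  x1 = (0 - (1)·1.760) / (5) = -0.352
  x2 = (9 - (-1)·-0.400) / (5) = 1.720
Iteration 4:
  x1 = (0 - (1)·1.720) / (5) = -0.344
  x2 = (9 - (-1)·-0.352) / (5) = 1.730

1.730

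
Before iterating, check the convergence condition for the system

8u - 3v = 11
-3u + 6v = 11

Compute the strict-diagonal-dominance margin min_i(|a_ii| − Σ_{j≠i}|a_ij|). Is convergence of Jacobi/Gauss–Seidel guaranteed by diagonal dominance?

3

row 1: |8| − (3) = 5
row 2: |6| − (3) = 3
minimum over rows = 3 → strictly diagonally dominant (convergence guaranteed)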